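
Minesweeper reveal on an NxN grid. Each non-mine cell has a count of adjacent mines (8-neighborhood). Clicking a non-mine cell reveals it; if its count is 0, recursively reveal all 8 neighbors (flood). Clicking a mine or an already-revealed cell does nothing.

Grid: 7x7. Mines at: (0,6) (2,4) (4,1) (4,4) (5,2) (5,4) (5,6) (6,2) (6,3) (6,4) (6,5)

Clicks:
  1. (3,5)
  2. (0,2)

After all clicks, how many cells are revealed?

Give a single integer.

Answer: 21

Derivation:
Click 1 (3,5) count=2: revealed 1 new [(3,5)] -> total=1
Click 2 (0,2) count=0: revealed 20 new [(0,0) (0,1) (0,2) (0,3) (0,4) (0,5) (1,0) (1,1) (1,2) (1,3) (1,4) (1,5) (2,0) (2,1) (2,2) (2,3) (3,0) (3,1) (3,2) (3,3)] -> total=21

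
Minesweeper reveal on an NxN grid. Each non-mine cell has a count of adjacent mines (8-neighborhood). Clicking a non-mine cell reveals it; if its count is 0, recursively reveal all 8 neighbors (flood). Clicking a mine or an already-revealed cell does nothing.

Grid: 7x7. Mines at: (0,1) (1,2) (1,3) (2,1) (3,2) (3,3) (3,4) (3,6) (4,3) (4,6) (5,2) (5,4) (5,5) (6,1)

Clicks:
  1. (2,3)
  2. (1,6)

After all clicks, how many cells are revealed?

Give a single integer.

Click 1 (2,3) count=5: revealed 1 new [(2,3)] -> total=1
Click 2 (1,6) count=0: revealed 9 new [(0,4) (0,5) (0,6) (1,4) (1,5) (1,6) (2,4) (2,5) (2,6)] -> total=10

Answer: 10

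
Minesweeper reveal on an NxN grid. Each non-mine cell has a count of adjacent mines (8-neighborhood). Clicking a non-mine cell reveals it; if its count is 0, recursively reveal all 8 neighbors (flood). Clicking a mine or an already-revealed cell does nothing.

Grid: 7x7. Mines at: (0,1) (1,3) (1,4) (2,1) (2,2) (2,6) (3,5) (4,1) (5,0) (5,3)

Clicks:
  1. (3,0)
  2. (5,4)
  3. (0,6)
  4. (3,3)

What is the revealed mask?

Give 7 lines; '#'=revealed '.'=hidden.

Click 1 (3,0) count=2: revealed 1 new [(3,0)] -> total=1
Click 2 (5,4) count=1: revealed 1 new [(5,4)] -> total=2
Click 3 (0,6) count=0: revealed 4 new [(0,5) (0,6) (1,5) (1,6)] -> total=6
Click 4 (3,3) count=1: revealed 1 new [(3,3)] -> total=7

Answer: .....##
.....##
.......
#..#...
.......
....#..
.......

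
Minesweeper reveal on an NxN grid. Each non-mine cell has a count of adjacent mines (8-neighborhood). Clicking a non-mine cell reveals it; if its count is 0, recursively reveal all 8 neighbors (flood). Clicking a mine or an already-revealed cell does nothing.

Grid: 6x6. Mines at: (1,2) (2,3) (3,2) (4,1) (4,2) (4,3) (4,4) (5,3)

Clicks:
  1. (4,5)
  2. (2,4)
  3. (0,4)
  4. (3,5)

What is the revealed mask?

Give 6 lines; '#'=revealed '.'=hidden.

Answer: ...###
...###
....##
....##
.....#
......

Derivation:
Click 1 (4,5) count=1: revealed 1 new [(4,5)] -> total=1
Click 2 (2,4) count=1: revealed 1 new [(2,4)] -> total=2
Click 3 (0,4) count=0: revealed 9 new [(0,3) (0,4) (0,5) (1,3) (1,4) (1,5) (2,5) (3,4) (3,5)] -> total=11
Click 4 (3,5) count=1: revealed 0 new [(none)] -> total=11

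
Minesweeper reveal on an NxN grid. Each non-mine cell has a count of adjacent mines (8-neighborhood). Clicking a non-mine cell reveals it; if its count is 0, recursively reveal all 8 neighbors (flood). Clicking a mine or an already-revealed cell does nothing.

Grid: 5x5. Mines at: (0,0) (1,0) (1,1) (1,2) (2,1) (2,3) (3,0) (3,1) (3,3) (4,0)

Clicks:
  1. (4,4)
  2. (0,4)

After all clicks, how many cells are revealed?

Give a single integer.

Answer: 5

Derivation:
Click 1 (4,4) count=1: revealed 1 new [(4,4)] -> total=1
Click 2 (0,4) count=0: revealed 4 new [(0,3) (0,4) (1,3) (1,4)] -> total=5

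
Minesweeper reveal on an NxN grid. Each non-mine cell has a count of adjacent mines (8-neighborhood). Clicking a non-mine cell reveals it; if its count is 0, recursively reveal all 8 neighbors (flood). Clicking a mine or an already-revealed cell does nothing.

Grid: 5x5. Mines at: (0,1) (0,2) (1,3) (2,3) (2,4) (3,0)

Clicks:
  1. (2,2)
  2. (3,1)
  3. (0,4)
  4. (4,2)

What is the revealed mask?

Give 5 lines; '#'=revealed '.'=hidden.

Answer: ....#
.....
..#..
.####
.####

Derivation:
Click 1 (2,2) count=2: revealed 1 new [(2,2)] -> total=1
Click 2 (3,1) count=1: revealed 1 new [(3,1)] -> total=2
Click 3 (0,4) count=1: revealed 1 new [(0,4)] -> total=3
Click 4 (4,2) count=0: revealed 7 new [(3,2) (3,3) (3,4) (4,1) (4,2) (4,3) (4,4)] -> total=10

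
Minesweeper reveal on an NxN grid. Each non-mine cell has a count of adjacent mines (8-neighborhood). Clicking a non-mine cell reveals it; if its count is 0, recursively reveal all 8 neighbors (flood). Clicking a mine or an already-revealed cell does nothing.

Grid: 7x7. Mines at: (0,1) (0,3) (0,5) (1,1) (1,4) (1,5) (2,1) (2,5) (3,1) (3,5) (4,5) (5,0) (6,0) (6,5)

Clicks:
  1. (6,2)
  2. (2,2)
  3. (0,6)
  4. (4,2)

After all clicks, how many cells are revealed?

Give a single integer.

Click 1 (6,2) count=0: revealed 18 new [(2,2) (2,3) (2,4) (3,2) (3,3) (3,4) (4,1) (4,2) (4,3) (4,4) (5,1) (5,2) (5,3) (5,4) (6,1) (6,2) (6,3) (6,4)] -> total=18
Click 2 (2,2) count=3: revealed 0 new [(none)] -> total=18
Click 3 (0,6) count=2: revealed 1 new [(0,6)] -> total=19
Click 4 (4,2) count=1: revealed 0 new [(none)] -> total=19

Answer: 19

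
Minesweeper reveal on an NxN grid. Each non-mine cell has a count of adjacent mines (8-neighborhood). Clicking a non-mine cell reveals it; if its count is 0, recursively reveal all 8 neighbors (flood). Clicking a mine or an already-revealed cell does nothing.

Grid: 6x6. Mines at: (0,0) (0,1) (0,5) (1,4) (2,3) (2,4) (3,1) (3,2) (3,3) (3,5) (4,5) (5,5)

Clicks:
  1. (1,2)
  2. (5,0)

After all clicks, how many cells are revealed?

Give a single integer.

Click 1 (1,2) count=2: revealed 1 new [(1,2)] -> total=1
Click 2 (5,0) count=0: revealed 10 new [(4,0) (4,1) (4,2) (4,3) (4,4) (5,0) (5,1) (5,2) (5,3) (5,4)] -> total=11

Answer: 11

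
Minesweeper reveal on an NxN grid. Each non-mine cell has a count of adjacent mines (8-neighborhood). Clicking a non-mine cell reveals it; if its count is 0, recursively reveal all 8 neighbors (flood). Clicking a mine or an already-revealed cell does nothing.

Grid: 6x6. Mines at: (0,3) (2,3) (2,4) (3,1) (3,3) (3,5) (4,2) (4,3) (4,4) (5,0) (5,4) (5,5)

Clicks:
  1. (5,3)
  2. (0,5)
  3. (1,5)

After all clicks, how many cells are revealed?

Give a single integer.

Answer: 5

Derivation:
Click 1 (5,3) count=4: revealed 1 new [(5,3)] -> total=1
Click 2 (0,5) count=0: revealed 4 new [(0,4) (0,5) (1,4) (1,5)] -> total=5
Click 3 (1,5) count=1: revealed 0 new [(none)] -> total=5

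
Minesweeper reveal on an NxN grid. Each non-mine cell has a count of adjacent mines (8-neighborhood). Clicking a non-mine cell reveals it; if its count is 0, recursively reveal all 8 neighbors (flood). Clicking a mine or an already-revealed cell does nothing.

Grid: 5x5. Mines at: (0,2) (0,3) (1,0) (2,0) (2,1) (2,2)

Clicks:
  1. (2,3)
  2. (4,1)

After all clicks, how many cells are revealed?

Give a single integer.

Click 1 (2,3) count=1: revealed 1 new [(2,3)] -> total=1
Click 2 (4,1) count=0: revealed 13 new [(1,3) (1,4) (2,4) (3,0) (3,1) (3,2) (3,3) (3,4) (4,0) (4,1) (4,2) (4,3) (4,4)] -> total=14

Answer: 14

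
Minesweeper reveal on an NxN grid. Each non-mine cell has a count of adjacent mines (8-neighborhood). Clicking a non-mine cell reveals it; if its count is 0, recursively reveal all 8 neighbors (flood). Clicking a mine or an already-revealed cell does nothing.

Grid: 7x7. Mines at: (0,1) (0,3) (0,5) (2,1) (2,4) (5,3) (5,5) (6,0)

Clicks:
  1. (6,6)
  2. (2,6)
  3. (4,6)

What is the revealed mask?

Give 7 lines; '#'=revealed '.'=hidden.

Answer: .......
.....##
.....##
.....##
.....##
.......
......#

Derivation:
Click 1 (6,6) count=1: revealed 1 new [(6,6)] -> total=1
Click 2 (2,6) count=0: revealed 8 new [(1,5) (1,6) (2,5) (2,6) (3,5) (3,6) (4,5) (4,6)] -> total=9
Click 3 (4,6) count=1: revealed 0 new [(none)] -> total=9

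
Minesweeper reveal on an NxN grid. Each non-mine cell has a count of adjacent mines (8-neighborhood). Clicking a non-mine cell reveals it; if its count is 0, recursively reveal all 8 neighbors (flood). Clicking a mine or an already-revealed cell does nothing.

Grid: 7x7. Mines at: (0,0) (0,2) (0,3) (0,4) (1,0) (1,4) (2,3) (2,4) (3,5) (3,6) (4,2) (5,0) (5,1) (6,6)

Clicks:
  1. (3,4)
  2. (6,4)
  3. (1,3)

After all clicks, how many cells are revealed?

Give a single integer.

Click 1 (3,4) count=3: revealed 1 new [(3,4)] -> total=1
Click 2 (6,4) count=0: revealed 11 new [(4,3) (4,4) (4,5) (5,2) (5,3) (5,4) (5,5) (6,2) (6,3) (6,4) (6,5)] -> total=12
Click 3 (1,3) count=6: revealed 1 new [(1,3)] -> total=13

Answer: 13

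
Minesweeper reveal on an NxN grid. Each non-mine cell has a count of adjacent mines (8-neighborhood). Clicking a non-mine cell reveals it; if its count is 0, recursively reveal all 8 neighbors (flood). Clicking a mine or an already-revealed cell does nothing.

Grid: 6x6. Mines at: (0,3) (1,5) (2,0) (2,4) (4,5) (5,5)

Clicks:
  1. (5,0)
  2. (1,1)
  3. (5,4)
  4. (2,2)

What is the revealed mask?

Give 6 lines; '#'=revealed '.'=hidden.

Click 1 (5,0) count=0: revealed 21 new [(1,1) (1,2) (1,3) (2,1) (2,2) (2,3) (3,0) (3,1) (3,2) (3,3) (3,4) (4,0) (4,1) (4,2) (4,3) (4,4) (5,0) (5,1) (5,2) (5,3) (5,4)] -> total=21
Click 2 (1,1) count=1: revealed 0 new [(none)] -> total=21
Click 3 (5,4) count=2: revealed 0 new [(none)] -> total=21
Click 4 (2,2) count=0: revealed 0 new [(none)] -> total=21

Answer: ......
.###..
.###..
#####.
#####.
#####.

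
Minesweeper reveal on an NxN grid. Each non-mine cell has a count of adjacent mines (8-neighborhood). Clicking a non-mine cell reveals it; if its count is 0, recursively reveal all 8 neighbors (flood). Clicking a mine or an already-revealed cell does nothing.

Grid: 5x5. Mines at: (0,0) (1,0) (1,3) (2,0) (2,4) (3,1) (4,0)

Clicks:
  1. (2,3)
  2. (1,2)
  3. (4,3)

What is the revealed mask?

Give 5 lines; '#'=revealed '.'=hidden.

Answer: .....
..#..
...#.
..###
..###

Derivation:
Click 1 (2,3) count=2: revealed 1 new [(2,3)] -> total=1
Click 2 (1,2) count=1: revealed 1 new [(1,2)] -> total=2
Click 3 (4,3) count=0: revealed 6 new [(3,2) (3,3) (3,4) (4,2) (4,3) (4,4)] -> total=8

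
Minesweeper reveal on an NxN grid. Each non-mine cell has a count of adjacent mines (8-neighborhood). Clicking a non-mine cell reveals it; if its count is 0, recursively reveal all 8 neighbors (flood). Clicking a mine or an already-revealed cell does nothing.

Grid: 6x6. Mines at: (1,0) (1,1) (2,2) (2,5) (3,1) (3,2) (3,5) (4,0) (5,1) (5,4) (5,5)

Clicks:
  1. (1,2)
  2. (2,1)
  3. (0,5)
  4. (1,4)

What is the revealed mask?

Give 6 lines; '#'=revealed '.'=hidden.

Click 1 (1,2) count=2: revealed 1 new [(1,2)] -> total=1
Click 2 (2,1) count=5: revealed 1 new [(2,1)] -> total=2
Click 3 (0,5) count=0: revealed 7 new [(0,2) (0,3) (0,4) (0,5) (1,3) (1,4) (1,5)] -> total=9
Click 4 (1,4) count=1: revealed 0 new [(none)] -> total=9

Answer: ..####
..####
.#....
......
......
......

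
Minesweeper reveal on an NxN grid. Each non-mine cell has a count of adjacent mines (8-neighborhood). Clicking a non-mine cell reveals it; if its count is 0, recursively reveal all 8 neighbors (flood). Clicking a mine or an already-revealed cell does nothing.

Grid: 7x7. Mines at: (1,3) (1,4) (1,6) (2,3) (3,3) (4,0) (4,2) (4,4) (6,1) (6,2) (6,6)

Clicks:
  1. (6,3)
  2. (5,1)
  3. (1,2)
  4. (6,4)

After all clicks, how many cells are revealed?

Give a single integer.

Answer: 8

Derivation:
Click 1 (6,3) count=1: revealed 1 new [(6,3)] -> total=1
Click 2 (5,1) count=4: revealed 1 new [(5,1)] -> total=2
Click 3 (1,2) count=2: revealed 1 new [(1,2)] -> total=3
Click 4 (6,4) count=0: revealed 5 new [(5,3) (5,4) (5,5) (6,4) (6,5)] -> total=8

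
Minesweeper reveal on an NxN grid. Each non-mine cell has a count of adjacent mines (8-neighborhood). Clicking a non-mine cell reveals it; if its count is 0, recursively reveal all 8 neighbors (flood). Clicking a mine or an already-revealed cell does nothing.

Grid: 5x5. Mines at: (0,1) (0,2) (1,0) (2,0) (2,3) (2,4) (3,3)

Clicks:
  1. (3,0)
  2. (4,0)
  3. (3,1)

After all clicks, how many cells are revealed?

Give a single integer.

Click 1 (3,0) count=1: revealed 1 new [(3,0)] -> total=1
Click 2 (4,0) count=0: revealed 5 new [(3,1) (3,2) (4,0) (4,1) (4,2)] -> total=6
Click 3 (3,1) count=1: revealed 0 new [(none)] -> total=6

Answer: 6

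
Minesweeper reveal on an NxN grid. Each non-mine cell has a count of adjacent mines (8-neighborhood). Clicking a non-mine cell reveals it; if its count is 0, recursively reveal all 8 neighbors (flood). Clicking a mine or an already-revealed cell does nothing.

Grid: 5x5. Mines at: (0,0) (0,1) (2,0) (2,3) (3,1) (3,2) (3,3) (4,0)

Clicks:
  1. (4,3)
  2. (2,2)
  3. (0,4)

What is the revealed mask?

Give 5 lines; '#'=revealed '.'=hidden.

Click 1 (4,3) count=2: revealed 1 new [(4,3)] -> total=1
Click 2 (2,2) count=4: revealed 1 new [(2,2)] -> total=2
Click 3 (0,4) count=0: revealed 6 new [(0,2) (0,3) (0,4) (1,2) (1,3) (1,4)] -> total=8

Answer: ..###
..###
..#..
.....
...#.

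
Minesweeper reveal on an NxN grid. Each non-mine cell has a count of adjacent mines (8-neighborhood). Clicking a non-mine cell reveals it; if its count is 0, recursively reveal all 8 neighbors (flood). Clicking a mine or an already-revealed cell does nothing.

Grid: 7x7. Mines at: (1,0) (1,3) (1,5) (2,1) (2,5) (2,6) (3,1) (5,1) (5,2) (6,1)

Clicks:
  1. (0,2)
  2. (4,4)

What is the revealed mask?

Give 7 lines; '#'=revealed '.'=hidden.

Answer: ..#....
.......
..###..
..#####
..#####
...####
...####

Derivation:
Click 1 (0,2) count=1: revealed 1 new [(0,2)] -> total=1
Click 2 (4,4) count=0: revealed 21 new [(2,2) (2,3) (2,4) (3,2) (3,3) (3,4) (3,5) (3,6) (4,2) (4,3) (4,4) (4,5) (4,6) (5,3) (5,4) (5,5) (5,6) (6,3) (6,4) (6,5) (6,6)] -> total=22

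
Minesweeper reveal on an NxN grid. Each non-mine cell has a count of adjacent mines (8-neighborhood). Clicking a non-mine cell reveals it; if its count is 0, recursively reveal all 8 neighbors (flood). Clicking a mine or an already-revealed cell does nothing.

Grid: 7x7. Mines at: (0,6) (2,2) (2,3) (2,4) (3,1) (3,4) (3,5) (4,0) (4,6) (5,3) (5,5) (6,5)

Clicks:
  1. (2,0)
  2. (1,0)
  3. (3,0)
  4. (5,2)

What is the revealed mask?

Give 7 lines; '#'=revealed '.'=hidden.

Click 1 (2,0) count=1: revealed 1 new [(2,0)] -> total=1
Click 2 (1,0) count=0: revealed 13 new [(0,0) (0,1) (0,2) (0,3) (0,4) (0,5) (1,0) (1,1) (1,2) (1,3) (1,4) (1,5) (2,1)] -> total=14
Click 3 (3,0) count=2: revealed 1 new [(3,0)] -> total=15
Click 4 (5,2) count=1: revealed 1 new [(5,2)] -> total=16

Answer: ######.
######.
##.....
#......
.......
..#....
.......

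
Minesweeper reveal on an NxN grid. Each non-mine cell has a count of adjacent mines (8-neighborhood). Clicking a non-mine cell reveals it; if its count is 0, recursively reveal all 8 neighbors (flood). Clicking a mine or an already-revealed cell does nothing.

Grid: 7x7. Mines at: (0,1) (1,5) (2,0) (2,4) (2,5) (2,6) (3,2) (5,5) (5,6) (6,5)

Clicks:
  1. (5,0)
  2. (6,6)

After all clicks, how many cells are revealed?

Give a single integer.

Answer: 18

Derivation:
Click 1 (5,0) count=0: revealed 17 new [(3,0) (3,1) (4,0) (4,1) (4,2) (4,3) (4,4) (5,0) (5,1) (5,2) (5,3) (5,4) (6,0) (6,1) (6,2) (6,3) (6,4)] -> total=17
Click 2 (6,6) count=3: revealed 1 new [(6,6)] -> total=18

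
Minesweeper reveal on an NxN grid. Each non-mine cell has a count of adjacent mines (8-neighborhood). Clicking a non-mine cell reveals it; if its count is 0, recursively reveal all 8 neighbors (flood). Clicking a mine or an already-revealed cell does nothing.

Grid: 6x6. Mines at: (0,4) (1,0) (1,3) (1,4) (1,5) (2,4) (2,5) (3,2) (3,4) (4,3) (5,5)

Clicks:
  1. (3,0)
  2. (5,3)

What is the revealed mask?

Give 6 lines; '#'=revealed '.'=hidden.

Click 1 (3,0) count=0: revealed 10 new [(2,0) (2,1) (3,0) (3,1) (4,0) (4,1) (4,2) (5,0) (5,1) (5,2)] -> total=10
Click 2 (5,3) count=1: revealed 1 new [(5,3)] -> total=11

Answer: ......
......
##....
##....
###...
####..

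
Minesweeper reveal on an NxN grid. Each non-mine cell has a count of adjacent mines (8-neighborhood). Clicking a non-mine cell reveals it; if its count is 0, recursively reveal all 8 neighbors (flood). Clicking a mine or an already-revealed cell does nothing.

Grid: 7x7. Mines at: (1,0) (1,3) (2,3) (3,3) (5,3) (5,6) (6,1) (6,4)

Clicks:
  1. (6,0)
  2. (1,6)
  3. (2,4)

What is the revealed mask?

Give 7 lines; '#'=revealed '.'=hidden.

Answer: ....###
....###
....###
....###
....###
.......
#......

Derivation:
Click 1 (6,0) count=1: revealed 1 new [(6,0)] -> total=1
Click 2 (1,6) count=0: revealed 15 new [(0,4) (0,5) (0,6) (1,4) (1,5) (1,6) (2,4) (2,5) (2,6) (3,4) (3,5) (3,6) (4,4) (4,5) (4,6)] -> total=16
Click 3 (2,4) count=3: revealed 0 new [(none)] -> total=16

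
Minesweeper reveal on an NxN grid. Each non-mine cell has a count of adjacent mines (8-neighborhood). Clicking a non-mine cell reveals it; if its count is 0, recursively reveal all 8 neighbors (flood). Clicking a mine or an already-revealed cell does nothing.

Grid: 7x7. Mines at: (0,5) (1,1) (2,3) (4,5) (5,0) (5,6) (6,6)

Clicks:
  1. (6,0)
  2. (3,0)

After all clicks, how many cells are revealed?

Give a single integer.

Answer: 24

Derivation:
Click 1 (6,0) count=1: revealed 1 new [(6,0)] -> total=1
Click 2 (3,0) count=0: revealed 23 new [(2,0) (2,1) (2,2) (3,0) (3,1) (3,2) (3,3) (3,4) (4,0) (4,1) (4,2) (4,3) (4,4) (5,1) (5,2) (5,3) (5,4) (5,5) (6,1) (6,2) (6,3) (6,4) (6,5)] -> total=24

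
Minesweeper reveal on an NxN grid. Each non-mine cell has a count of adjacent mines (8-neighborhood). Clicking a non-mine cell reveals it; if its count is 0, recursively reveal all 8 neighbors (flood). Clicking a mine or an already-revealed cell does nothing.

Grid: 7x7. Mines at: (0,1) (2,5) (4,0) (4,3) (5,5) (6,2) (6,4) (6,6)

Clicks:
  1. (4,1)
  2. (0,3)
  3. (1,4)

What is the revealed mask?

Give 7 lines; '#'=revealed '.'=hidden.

Answer: ..#####
#######
#####..
#####..
.#.....
.......
.......

Derivation:
Click 1 (4,1) count=1: revealed 1 new [(4,1)] -> total=1
Click 2 (0,3) count=0: revealed 22 new [(0,2) (0,3) (0,4) (0,5) (0,6) (1,0) (1,1) (1,2) (1,3) (1,4) (1,5) (1,6) (2,0) (2,1) (2,2) (2,3) (2,4) (3,0) (3,1) (3,2) (3,3) (3,4)] -> total=23
Click 3 (1,4) count=1: revealed 0 new [(none)] -> total=23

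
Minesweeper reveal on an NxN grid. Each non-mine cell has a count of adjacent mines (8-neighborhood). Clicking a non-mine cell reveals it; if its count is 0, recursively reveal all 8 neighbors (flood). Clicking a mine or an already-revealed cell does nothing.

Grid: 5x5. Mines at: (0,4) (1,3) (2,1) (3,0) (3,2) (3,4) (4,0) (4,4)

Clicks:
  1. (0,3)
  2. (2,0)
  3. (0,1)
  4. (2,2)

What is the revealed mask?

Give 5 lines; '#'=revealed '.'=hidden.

Answer: ####.
###..
#.#..
.....
.....

Derivation:
Click 1 (0,3) count=2: revealed 1 new [(0,3)] -> total=1
Click 2 (2,0) count=2: revealed 1 new [(2,0)] -> total=2
Click 3 (0,1) count=0: revealed 6 new [(0,0) (0,1) (0,2) (1,0) (1,1) (1,2)] -> total=8
Click 4 (2,2) count=3: revealed 1 new [(2,2)] -> total=9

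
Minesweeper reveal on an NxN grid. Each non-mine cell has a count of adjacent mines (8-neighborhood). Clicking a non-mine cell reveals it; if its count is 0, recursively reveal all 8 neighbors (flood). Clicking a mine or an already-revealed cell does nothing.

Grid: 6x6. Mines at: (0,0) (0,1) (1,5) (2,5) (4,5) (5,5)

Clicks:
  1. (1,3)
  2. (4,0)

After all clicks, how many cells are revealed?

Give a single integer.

Click 1 (1,3) count=0: revealed 28 new [(0,2) (0,3) (0,4) (1,0) (1,1) (1,2) (1,3) (1,4) (2,0) (2,1) (2,2) (2,3) (2,4) (3,0) (3,1) (3,2) (3,3) (3,4) (4,0) (4,1) (4,2) (4,3) (4,4) (5,0) (5,1) (5,2) (5,3) (5,4)] -> total=28
Click 2 (4,0) count=0: revealed 0 new [(none)] -> total=28

Answer: 28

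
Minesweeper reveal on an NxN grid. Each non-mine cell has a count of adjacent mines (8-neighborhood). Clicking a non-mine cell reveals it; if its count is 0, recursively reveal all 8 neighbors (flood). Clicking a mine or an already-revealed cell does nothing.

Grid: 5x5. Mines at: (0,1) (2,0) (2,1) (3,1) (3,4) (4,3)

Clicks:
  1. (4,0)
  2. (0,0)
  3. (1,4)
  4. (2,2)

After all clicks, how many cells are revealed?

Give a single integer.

Click 1 (4,0) count=1: revealed 1 new [(4,0)] -> total=1
Click 2 (0,0) count=1: revealed 1 new [(0,0)] -> total=2
Click 3 (1,4) count=0: revealed 9 new [(0,2) (0,3) (0,4) (1,2) (1,3) (1,4) (2,2) (2,3) (2,4)] -> total=11
Click 4 (2,2) count=2: revealed 0 new [(none)] -> total=11

Answer: 11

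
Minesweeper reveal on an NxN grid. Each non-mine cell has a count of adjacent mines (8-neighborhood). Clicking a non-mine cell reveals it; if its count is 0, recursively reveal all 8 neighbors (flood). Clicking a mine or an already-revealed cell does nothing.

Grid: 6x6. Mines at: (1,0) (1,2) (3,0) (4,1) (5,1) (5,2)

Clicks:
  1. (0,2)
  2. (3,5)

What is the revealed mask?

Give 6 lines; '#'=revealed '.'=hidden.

Click 1 (0,2) count=1: revealed 1 new [(0,2)] -> total=1
Click 2 (3,5) count=0: revealed 21 new [(0,3) (0,4) (0,5) (1,3) (1,4) (1,5) (2,2) (2,3) (2,4) (2,5) (3,2) (3,3) (3,4) (3,5) (4,2) (4,3) (4,4) (4,5) (5,3) (5,4) (5,5)] -> total=22

Answer: ..####
...###
..####
..####
..####
...###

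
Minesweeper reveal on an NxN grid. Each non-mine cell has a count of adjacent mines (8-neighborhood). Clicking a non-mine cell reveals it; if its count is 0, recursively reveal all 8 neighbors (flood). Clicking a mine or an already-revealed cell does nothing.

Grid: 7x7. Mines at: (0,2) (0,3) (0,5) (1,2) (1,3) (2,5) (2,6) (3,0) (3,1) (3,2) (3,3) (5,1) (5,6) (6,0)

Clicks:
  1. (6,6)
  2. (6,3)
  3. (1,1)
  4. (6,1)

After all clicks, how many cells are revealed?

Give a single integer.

Answer: 15

Derivation:
Click 1 (6,6) count=1: revealed 1 new [(6,6)] -> total=1
Click 2 (6,3) count=0: revealed 12 new [(4,2) (4,3) (4,4) (4,5) (5,2) (5,3) (5,4) (5,5) (6,2) (6,3) (6,4) (6,5)] -> total=13
Click 3 (1,1) count=2: revealed 1 new [(1,1)] -> total=14
Click 4 (6,1) count=2: revealed 1 new [(6,1)] -> total=15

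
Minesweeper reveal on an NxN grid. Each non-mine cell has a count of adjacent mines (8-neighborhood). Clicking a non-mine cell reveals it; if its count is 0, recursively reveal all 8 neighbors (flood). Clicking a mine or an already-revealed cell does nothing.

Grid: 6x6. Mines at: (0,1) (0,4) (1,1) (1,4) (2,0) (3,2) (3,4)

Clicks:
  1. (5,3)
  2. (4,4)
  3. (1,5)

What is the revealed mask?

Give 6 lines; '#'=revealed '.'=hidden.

Click 1 (5,3) count=0: revealed 14 new [(3,0) (3,1) (4,0) (4,1) (4,2) (4,3) (4,4) (4,5) (5,0) (5,1) (5,2) (5,3) (5,4) (5,5)] -> total=14
Click 2 (4,4) count=1: revealed 0 new [(none)] -> total=14
Click 3 (1,5) count=2: revealed 1 new [(1,5)] -> total=15

Answer: ......
.....#
......
##....
######
######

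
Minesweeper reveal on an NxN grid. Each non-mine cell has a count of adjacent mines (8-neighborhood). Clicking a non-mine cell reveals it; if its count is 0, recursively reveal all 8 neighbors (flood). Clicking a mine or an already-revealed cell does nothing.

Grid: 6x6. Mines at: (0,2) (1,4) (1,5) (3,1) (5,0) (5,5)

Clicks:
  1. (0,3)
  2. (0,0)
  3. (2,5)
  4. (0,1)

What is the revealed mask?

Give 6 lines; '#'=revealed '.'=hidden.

Click 1 (0,3) count=2: revealed 1 new [(0,3)] -> total=1
Click 2 (0,0) count=0: revealed 6 new [(0,0) (0,1) (1,0) (1,1) (2,0) (2,1)] -> total=7
Click 3 (2,5) count=2: revealed 1 new [(2,5)] -> total=8
Click 4 (0,1) count=1: revealed 0 new [(none)] -> total=8

Answer: ##.#..
##....
##...#
......
......
......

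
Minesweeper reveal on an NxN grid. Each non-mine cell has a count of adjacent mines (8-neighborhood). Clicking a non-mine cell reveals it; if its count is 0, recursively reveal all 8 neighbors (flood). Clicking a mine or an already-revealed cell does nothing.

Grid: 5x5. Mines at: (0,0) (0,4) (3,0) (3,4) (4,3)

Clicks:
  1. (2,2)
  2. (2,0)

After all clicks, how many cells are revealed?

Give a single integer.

Click 1 (2,2) count=0: revealed 12 new [(0,1) (0,2) (0,3) (1,1) (1,2) (1,3) (2,1) (2,2) (2,3) (3,1) (3,2) (3,3)] -> total=12
Click 2 (2,0) count=1: revealed 1 new [(2,0)] -> total=13

Answer: 13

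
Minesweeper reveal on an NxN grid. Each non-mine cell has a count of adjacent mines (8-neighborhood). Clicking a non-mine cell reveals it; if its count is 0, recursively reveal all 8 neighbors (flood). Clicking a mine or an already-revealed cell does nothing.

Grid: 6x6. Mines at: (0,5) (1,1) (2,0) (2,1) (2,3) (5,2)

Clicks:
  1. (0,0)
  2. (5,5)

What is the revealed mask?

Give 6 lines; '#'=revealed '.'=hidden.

Click 1 (0,0) count=1: revealed 1 new [(0,0)] -> total=1
Click 2 (5,5) count=0: revealed 13 new [(1,4) (1,5) (2,4) (2,5) (3,3) (3,4) (3,5) (4,3) (4,4) (4,5) (5,3) (5,4) (5,5)] -> total=14

Answer: #.....
....##
....##
...###
...###
...###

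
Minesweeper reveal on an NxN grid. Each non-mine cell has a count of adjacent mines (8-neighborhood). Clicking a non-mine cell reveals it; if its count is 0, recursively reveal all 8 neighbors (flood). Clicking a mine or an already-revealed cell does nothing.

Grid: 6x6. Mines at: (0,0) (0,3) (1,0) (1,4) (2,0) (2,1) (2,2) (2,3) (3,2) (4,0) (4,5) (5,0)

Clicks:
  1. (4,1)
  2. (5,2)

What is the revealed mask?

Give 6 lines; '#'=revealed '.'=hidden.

Answer: ......
......
......
......
.####.
.####.

Derivation:
Click 1 (4,1) count=3: revealed 1 new [(4,1)] -> total=1
Click 2 (5,2) count=0: revealed 7 new [(4,2) (4,3) (4,4) (5,1) (5,2) (5,3) (5,4)] -> total=8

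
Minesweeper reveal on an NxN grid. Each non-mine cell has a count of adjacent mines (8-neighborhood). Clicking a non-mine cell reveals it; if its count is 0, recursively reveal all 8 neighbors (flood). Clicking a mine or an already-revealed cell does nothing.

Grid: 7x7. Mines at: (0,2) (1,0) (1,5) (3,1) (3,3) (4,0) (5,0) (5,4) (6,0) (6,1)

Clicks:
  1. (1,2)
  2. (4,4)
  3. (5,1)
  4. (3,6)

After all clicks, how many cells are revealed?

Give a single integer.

Click 1 (1,2) count=1: revealed 1 new [(1,2)] -> total=1
Click 2 (4,4) count=2: revealed 1 new [(4,4)] -> total=2
Click 3 (5,1) count=4: revealed 1 new [(5,1)] -> total=3
Click 4 (3,6) count=0: revealed 12 new [(2,4) (2,5) (2,6) (3,4) (3,5) (3,6) (4,5) (4,6) (5,5) (5,6) (6,5) (6,6)] -> total=15

Answer: 15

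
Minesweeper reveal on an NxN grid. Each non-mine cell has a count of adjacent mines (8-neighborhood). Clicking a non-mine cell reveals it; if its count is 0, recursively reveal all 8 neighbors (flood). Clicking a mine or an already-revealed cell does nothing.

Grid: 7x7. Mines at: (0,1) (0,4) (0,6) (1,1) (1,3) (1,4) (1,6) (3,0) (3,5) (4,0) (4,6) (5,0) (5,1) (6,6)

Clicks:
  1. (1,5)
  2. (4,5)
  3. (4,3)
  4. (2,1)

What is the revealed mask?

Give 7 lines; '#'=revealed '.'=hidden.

Click 1 (1,5) count=4: revealed 1 new [(1,5)] -> total=1
Click 2 (4,5) count=2: revealed 1 new [(4,5)] -> total=2
Click 3 (4,3) count=0: revealed 20 new [(2,1) (2,2) (2,3) (2,4) (3,1) (3,2) (3,3) (3,4) (4,1) (4,2) (4,3) (4,4) (5,2) (5,3) (5,4) (5,5) (6,2) (6,3) (6,4) (6,5)] -> total=22
Click 4 (2,1) count=2: revealed 0 new [(none)] -> total=22

Answer: .......
.....#.
.####..
.####..
.#####.
..####.
..####.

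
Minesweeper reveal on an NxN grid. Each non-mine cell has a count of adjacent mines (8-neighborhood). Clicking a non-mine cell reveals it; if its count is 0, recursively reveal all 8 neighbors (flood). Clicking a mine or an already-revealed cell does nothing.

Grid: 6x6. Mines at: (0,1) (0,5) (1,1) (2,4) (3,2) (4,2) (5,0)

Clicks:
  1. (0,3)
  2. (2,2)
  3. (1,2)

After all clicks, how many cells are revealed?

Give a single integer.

Click 1 (0,3) count=0: revealed 6 new [(0,2) (0,3) (0,4) (1,2) (1,3) (1,4)] -> total=6
Click 2 (2,2) count=2: revealed 1 new [(2,2)] -> total=7
Click 3 (1,2) count=2: revealed 0 new [(none)] -> total=7

Answer: 7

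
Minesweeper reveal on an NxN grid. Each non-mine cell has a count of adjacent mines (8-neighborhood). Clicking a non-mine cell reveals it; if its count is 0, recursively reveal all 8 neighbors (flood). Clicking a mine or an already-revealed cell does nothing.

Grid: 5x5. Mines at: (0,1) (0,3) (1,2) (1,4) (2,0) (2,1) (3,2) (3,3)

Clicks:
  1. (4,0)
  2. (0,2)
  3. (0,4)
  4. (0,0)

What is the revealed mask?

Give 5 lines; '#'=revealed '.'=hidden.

Answer: #.#.#
.....
.....
##...
##...

Derivation:
Click 1 (4,0) count=0: revealed 4 new [(3,0) (3,1) (4,0) (4,1)] -> total=4
Click 2 (0,2) count=3: revealed 1 new [(0,2)] -> total=5
Click 3 (0,4) count=2: revealed 1 new [(0,4)] -> total=6
Click 4 (0,0) count=1: revealed 1 new [(0,0)] -> total=7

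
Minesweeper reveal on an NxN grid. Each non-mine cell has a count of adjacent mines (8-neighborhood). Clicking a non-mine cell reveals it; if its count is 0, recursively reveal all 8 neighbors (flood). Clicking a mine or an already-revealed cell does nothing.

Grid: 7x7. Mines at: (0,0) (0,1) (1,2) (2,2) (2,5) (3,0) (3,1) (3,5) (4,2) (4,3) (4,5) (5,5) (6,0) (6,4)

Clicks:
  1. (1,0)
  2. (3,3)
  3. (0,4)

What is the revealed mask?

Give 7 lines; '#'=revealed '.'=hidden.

Answer: ...####
#..####
.......
...#...
.......
.......
.......

Derivation:
Click 1 (1,0) count=2: revealed 1 new [(1,0)] -> total=1
Click 2 (3,3) count=3: revealed 1 new [(3,3)] -> total=2
Click 3 (0,4) count=0: revealed 8 new [(0,3) (0,4) (0,5) (0,6) (1,3) (1,4) (1,5) (1,6)] -> total=10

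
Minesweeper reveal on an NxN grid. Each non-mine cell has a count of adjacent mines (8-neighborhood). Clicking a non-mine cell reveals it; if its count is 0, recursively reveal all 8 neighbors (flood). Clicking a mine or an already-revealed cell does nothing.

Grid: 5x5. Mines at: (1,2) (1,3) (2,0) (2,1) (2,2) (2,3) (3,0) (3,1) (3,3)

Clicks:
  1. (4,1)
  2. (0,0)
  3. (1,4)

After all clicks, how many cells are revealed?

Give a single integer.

Click 1 (4,1) count=2: revealed 1 new [(4,1)] -> total=1
Click 2 (0,0) count=0: revealed 4 new [(0,0) (0,1) (1,0) (1,1)] -> total=5
Click 3 (1,4) count=2: revealed 1 new [(1,4)] -> total=6

Answer: 6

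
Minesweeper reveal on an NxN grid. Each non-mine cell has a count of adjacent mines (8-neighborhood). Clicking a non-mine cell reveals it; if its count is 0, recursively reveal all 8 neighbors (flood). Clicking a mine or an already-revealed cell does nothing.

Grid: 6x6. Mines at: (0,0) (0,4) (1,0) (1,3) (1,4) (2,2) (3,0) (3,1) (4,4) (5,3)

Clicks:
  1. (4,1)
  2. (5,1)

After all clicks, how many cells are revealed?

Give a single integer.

Answer: 6

Derivation:
Click 1 (4,1) count=2: revealed 1 new [(4,1)] -> total=1
Click 2 (5,1) count=0: revealed 5 new [(4,0) (4,2) (5,0) (5,1) (5,2)] -> total=6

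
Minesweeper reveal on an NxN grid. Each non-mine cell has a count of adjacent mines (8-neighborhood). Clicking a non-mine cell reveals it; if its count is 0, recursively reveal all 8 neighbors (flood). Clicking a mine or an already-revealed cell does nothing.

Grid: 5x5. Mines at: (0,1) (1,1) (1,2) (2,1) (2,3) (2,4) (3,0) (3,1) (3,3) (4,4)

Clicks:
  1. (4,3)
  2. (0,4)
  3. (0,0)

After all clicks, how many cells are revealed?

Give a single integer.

Click 1 (4,3) count=2: revealed 1 new [(4,3)] -> total=1
Click 2 (0,4) count=0: revealed 4 new [(0,3) (0,4) (1,3) (1,4)] -> total=5
Click 3 (0,0) count=2: revealed 1 new [(0,0)] -> total=6

Answer: 6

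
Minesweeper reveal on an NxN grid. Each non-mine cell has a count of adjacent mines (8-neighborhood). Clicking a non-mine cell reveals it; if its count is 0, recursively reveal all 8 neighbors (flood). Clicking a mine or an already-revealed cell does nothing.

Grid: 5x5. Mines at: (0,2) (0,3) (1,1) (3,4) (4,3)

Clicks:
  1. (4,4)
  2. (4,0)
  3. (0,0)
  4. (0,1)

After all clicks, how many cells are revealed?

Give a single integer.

Answer: 12

Derivation:
Click 1 (4,4) count=2: revealed 1 new [(4,4)] -> total=1
Click 2 (4,0) count=0: revealed 9 new [(2,0) (2,1) (2,2) (3,0) (3,1) (3,2) (4,0) (4,1) (4,2)] -> total=10
Click 3 (0,0) count=1: revealed 1 new [(0,0)] -> total=11
Click 4 (0,1) count=2: revealed 1 new [(0,1)] -> total=12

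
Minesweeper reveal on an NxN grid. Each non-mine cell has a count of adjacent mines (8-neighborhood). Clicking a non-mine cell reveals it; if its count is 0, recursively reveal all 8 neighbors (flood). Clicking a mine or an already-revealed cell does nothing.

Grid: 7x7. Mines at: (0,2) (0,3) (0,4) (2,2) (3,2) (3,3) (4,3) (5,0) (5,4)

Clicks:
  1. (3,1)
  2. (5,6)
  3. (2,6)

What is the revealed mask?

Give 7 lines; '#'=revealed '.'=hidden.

Answer: .....##
....###
....###
.#..###
....###
.....##
.....##

Derivation:
Click 1 (3,1) count=2: revealed 1 new [(3,1)] -> total=1
Click 2 (5,6) count=0: revealed 18 new [(0,5) (0,6) (1,4) (1,5) (1,6) (2,4) (2,5) (2,6) (3,4) (3,5) (3,6) (4,4) (4,5) (4,6) (5,5) (5,6) (6,5) (6,6)] -> total=19
Click 3 (2,6) count=0: revealed 0 new [(none)] -> total=19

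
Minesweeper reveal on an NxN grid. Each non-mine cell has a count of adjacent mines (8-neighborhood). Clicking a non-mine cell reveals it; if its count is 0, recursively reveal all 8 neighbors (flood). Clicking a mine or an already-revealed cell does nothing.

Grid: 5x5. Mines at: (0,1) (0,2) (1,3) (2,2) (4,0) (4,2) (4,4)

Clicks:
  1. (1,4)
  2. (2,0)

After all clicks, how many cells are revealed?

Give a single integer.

Click 1 (1,4) count=1: revealed 1 new [(1,4)] -> total=1
Click 2 (2,0) count=0: revealed 6 new [(1,0) (1,1) (2,0) (2,1) (3,0) (3,1)] -> total=7

Answer: 7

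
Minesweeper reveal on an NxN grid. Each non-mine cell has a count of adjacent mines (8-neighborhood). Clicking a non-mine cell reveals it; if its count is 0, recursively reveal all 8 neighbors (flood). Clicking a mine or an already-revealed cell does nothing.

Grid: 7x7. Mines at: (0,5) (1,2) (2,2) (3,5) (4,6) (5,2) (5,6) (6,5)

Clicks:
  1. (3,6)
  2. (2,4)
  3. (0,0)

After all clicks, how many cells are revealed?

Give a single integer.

Answer: 16

Derivation:
Click 1 (3,6) count=2: revealed 1 new [(3,6)] -> total=1
Click 2 (2,4) count=1: revealed 1 new [(2,4)] -> total=2
Click 3 (0,0) count=0: revealed 14 new [(0,0) (0,1) (1,0) (1,1) (2,0) (2,1) (3,0) (3,1) (4,0) (4,1) (5,0) (5,1) (6,0) (6,1)] -> total=16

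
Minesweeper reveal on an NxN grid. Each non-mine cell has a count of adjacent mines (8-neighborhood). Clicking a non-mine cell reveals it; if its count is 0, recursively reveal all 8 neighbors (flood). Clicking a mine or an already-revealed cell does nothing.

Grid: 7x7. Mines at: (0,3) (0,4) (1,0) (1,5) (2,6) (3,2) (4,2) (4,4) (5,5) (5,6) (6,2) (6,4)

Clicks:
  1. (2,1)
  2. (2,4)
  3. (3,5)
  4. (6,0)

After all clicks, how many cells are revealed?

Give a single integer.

Click 1 (2,1) count=2: revealed 1 new [(2,1)] -> total=1
Click 2 (2,4) count=1: revealed 1 new [(2,4)] -> total=2
Click 3 (3,5) count=2: revealed 1 new [(3,5)] -> total=3
Click 4 (6,0) count=0: revealed 9 new [(2,0) (3,0) (3,1) (4,0) (4,1) (5,0) (5,1) (6,0) (6,1)] -> total=12

Answer: 12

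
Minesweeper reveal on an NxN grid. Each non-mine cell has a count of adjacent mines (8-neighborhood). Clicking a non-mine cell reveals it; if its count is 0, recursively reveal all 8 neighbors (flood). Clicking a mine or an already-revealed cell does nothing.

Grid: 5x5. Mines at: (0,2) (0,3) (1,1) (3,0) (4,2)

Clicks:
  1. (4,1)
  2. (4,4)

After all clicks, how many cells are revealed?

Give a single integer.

Answer: 12

Derivation:
Click 1 (4,1) count=2: revealed 1 new [(4,1)] -> total=1
Click 2 (4,4) count=0: revealed 11 new [(1,2) (1,3) (1,4) (2,2) (2,3) (2,4) (3,2) (3,3) (3,4) (4,3) (4,4)] -> total=12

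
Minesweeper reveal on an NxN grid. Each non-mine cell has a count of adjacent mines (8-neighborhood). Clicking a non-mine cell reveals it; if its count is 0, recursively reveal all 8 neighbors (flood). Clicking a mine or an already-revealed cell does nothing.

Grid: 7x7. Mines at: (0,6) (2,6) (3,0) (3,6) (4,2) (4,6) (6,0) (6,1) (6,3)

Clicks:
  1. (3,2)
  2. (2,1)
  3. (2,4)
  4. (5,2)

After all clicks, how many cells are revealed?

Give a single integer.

Answer: 30

Derivation:
Click 1 (3,2) count=1: revealed 1 new [(3,2)] -> total=1
Click 2 (2,1) count=1: revealed 1 new [(2,1)] -> total=2
Click 3 (2,4) count=0: revealed 27 new [(0,0) (0,1) (0,2) (0,3) (0,4) (0,5) (1,0) (1,1) (1,2) (1,3) (1,4) (1,5) (2,0) (2,2) (2,3) (2,4) (2,5) (3,1) (3,3) (3,4) (3,5) (4,3) (4,4) (4,5) (5,3) (5,4) (5,5)] -> total=29
Click 4 (5,2) count=3: revealed 1 new [(5,2)] -> total=30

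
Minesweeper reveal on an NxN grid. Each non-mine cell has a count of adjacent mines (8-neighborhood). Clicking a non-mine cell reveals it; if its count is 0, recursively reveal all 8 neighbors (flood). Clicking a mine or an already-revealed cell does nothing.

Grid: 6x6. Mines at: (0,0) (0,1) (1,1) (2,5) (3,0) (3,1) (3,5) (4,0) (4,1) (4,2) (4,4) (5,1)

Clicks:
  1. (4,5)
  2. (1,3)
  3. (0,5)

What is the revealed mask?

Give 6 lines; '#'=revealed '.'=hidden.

Answer: ..####
..####
..###.
..###.
.....#
......

Derivation:
Click 1 (4,5) count=2: revealed 1 new [(4,5)] -> total=1
Click 2 (1,3) count=0: revealed 14 new [(0,2) (0,3) (0,4) (0,5) (1,2) (1,3) (1,4) (1,5) (2,2) (2,3) (2,4) (3,2) (3,3) (3,4)] -> total=15
Click 3 (0,5) count=0: revealed 0 new [(none)] -> total=15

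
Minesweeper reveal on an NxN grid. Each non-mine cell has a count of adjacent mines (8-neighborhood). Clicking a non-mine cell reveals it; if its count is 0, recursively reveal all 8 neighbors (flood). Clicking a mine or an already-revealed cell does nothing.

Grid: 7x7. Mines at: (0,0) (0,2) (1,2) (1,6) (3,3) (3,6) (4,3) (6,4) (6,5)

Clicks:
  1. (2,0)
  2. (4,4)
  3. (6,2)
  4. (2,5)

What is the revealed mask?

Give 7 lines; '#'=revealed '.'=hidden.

Answer: .......
##.....
###..#.
###....
###.#..
####...
####...

Derivation:
Click 1 (2,0) count=0: revealed 19 new [(1,0) (1,1) (2,0) (2,1) (2,2) (3,0) (3,1) (3,2) (4,0) (4,1) (4,2) (5,0) (5,1) (5,2) (5,3) (6,0) (6,1) (6,2) (6,3)] -> total=19
Click 2 (4,4) count=2: revealed 1 new [(4,4)] -> total=20
Click 3 (6,2) count=0: revealed 0 new [(none)] -> total=20
Click 4 (2,5) count=2: revealed 1 new [(2,5)] -> total=21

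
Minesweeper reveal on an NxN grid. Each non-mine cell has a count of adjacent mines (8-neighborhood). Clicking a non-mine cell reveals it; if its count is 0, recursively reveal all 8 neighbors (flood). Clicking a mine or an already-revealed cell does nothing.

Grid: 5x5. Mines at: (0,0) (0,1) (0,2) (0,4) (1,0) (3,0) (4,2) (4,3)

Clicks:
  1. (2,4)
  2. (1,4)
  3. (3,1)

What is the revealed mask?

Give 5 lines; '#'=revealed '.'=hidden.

Answer: .....
.####
.####
.####
.....

Derivation:
Click 1 (2,4) count=0: revealed 12 new [(1,1) (1,2) (1,3) (1,4) (2,1) (2,2) (2,3) (2,4) (3,1) (3,2) (3,3) (3,4)] -> total=12
Click 2 (1,4) count=1: revealed 0 new [(none)] -> total=12
Click 3 (3,1) count=2: revealed 0 new [(none)] -> total=12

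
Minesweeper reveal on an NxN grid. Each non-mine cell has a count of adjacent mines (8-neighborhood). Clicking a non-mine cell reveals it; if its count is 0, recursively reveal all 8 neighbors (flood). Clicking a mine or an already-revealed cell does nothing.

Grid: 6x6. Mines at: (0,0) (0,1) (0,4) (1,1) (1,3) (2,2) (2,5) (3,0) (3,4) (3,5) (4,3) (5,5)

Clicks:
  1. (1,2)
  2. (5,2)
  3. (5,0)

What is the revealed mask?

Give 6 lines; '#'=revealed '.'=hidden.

Answer: ......
..#...
......
......
###...
###...

Derivation:
Click 1 (1,2) count=4: revealed 1 new [(1,2)] -> total=1
Click 2 (5,2) count=1: revealed 1 new [(5,2)] -> total=2
Click 3 (5,0) count=0: revealed 5 new [(4,0) (4,1) (4,2) (5,0) (5,1)] -> total=7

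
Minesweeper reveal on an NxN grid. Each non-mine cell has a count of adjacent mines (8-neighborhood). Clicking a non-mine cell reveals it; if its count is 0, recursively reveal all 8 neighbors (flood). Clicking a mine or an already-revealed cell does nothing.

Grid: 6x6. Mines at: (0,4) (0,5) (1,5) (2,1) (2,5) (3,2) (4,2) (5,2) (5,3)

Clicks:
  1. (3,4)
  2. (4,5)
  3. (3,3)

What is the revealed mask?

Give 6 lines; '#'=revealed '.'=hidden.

Click 1 (3,4) count=1: revealed 1 new [(3,4)] -> total=1
Click 2 (4,5) count=0: revealed 5 new [(3,5) (4,4) (4,5) (5,4) (5,5)] -> total=6
Click 3 (3,3) count=2: revealed 1 new [(3,3)] -> total=7

Answer: ......
......
......
...###
....##
....##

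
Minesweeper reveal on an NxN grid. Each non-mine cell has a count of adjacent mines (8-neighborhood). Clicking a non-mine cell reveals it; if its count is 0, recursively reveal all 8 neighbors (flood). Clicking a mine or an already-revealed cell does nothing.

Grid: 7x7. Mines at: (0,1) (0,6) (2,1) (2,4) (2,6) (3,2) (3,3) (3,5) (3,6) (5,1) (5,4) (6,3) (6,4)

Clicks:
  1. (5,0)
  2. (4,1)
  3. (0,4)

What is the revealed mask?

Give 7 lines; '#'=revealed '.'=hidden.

Click 1 (5,0) count=1: revealed 1 new [(5,0)] -> total=1
Click 2 (4,1) count=2: revealed 1 new [(4,1)] -> total=2
Click 3 (0,4) count=0: revealed 8 new [(0,2) (0,3) (0,4) (0,5) (1,2) (1,3) (1,4) (1,5)] -> total=10

Answer: ..####.
..####.
.......
.......
.#.....
#......
.......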